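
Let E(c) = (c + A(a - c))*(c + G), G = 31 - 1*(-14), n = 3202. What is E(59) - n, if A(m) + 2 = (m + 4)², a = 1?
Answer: 305990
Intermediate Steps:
A(m) = -2 + (4 + m)² (A(m) = -2 + (m + 4)² = -2 + (4 + m)²)
G = 45 (G = 31 + 14 = 45)
E(c) = (45 + c)*(-2 + c + (5 - c)²) (E(c) = (c + (-2 + (4 + (1 - c))²))*(c + 45) = (c + (-2 + (5 - c)²))*(45 + c) = (-2 + c + (5 - c)²)*(45 + c) = (45 + c)*(-2 + c + (5 - c)²))
E(59) - n = (1035 + 59³ - 382*59 + 36*59²) - 1*3202 = (1035 + 205379 - 22538 + 36*3481) - 3202 = (1035 + 205379 - 22538 + 125316) - 3202 = 309192 - 3202 = 305990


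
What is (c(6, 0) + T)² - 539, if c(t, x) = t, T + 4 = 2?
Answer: -523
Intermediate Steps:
T = -2 (T = -4 + 2 = -2)
(c(6, 0) + T)² - 539 = (6 - 2)² - 539 = 4² - 539 = 16 - 539 = -523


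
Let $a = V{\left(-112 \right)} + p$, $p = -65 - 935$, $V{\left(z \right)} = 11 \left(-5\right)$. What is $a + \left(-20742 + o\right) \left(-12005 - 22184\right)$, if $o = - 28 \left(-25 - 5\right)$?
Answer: $680428423$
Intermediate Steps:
$V{\left(z \right)} = -55$
$p = -1000$ ($p = -65 - 935 = -1000$)
$o = 840$ ($o = \left(-28\right) \left(-30\right) = 840$)
$a = -1055$ ($a = -55 - 1000 = -1055$)
$a + \left(-20742 + o\right) \left(-12005 - 22184\right) = -1055 + \left(-20742 + 840\right) \left(-12005 - 22184\right) = -1055 - -680429478 = -1055 + 680429478 = 680428423$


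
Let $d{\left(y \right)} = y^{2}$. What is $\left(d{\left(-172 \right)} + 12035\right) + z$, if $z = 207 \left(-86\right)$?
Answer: $23817$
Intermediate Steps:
$z = -17802$
$\left(d{\left(-172 \right)} + 12035\right) + z = \left(\left(-172\right)^{2} + 12035\right) - 17802 = \left(29584 + 12035\right) - 17802 = 41619 - 17802 = 23817$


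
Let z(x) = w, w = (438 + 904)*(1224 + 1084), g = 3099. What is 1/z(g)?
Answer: 1/3097336 ≈ 3.2286e-7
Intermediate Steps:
w = 3097336 (w = 1342*2308 = 3097336)
z(x) = 3097336
1/z(g) = 1/3097336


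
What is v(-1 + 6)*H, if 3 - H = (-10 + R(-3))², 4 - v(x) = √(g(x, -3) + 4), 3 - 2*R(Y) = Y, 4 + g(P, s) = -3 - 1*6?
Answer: -184 + 138*I ≈ -184.0 + 138.0*I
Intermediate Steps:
g(P, s) = -13 (g(P, s) = -4 + (-3 - 1*6) = -4 + (-3 - 6) = -4 - 9 = -13)
R(Y) = 3/2 - Y/2
v(x) = 4 - 3*I (v(x) = 4 - √(-13 + 4) = 4 - √(-9) = 4 - 3*I)
H = -46 (H = 3 - (-10 + (3/2 - ½*(-3)))² = 3 - (-10 + (3/2 + 3/2))² = 3 - (-10 + 3)² = 3 - 1*(-7)² = 3 - 1*49 = 3 - 49 = -46)
v(-1 + 6)*H = (4 - 3*I)*(-46) = -184 + 138*I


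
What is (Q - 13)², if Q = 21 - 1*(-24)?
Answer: 1024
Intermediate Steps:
Q = 45 (Q = 21 + 24 = 45)
(Q - 13)² = (45 - 13)² = 32² = 1024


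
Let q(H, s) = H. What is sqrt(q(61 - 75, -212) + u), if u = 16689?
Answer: 5*sqrt(667) ≈ 129.13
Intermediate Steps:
sqrt(q(61 - 75, -212) + u) = sqrt((61 - 75) + 16689) = sqrt(-14 + 16689) = sqrt(16675) = 5*sqrt(667)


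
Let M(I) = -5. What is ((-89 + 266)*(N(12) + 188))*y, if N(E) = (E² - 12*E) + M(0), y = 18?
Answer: 583038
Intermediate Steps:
N(E) = -5 + E² - 12*E (N(E) = (E² - 12*E) - 5 = -5 + E² - 12*E)
((-89 + 266)*(N(12) + 188))*y = ((-89 + 266)*((-5 + 12² - 12*12) + 188))*18 = (177*((-5 + 144 - 144) + 188))*18 = (177*(-5 + 188))*18 = (177*183)*18 = 32391*18 = 583038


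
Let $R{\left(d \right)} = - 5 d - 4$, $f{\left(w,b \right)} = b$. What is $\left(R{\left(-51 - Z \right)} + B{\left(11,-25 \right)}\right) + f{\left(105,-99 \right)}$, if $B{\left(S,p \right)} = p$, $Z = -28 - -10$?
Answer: $37$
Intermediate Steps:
$Z = -18$ ($Z = -28 + 10 = -18$)
$R{\left(d \right)} = -4 - 5 d$
$\left(R{\left(-51 - Z \right)} + B{\left(11,-25 \right)}\right) + f{\left(105,-99 \right)} = \left(\left(-4 - 5 \left(-51 - -18\right)\right) - 25\right) - 99 = \left(\left(-4 - 5 \left(-51 + 18\right)\right) - 25\right) - 99 = \left(\left(-4 - -165\right) - 25\right) - 99 = \left(\left(-4 + 165\right) - 25\right) - 99 = \left(161 - 25\right) - 99 = 136 - 99 = 37$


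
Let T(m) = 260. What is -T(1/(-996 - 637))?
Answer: -260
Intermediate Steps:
-T(1/(-996 - 637)) = -1*260 = -260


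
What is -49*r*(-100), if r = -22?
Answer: -107800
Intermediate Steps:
-49*r*(-100) = -49*(-22)*(-100) = -(-1078)*(-100) = -1*107800 = -107800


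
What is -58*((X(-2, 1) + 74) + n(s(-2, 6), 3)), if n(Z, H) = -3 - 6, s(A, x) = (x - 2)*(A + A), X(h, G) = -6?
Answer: -3422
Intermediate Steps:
s(A, x) = 2*A*(-2 + x) (s(A, x) = (-2 + x)*(2*A) = 2*A*(-2 + x))
n(Z, H) = -9
-58*((X(-2, 1) + 74) + n(s(-2, 6), 3)) = -58*((-6 + 74) - 9) = -58*(68 - 9) = -58*59 = -3422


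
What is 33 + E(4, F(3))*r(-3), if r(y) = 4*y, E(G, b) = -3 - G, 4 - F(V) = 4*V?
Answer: 117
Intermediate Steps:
F(V) = 4 - 4*V
33 + E(4, F(3))*r(-3) = 33 + (-3 - 1*4)*(4*(-3)) = 33 + (-3 - 4)*(-12) = 33 - 7*(-12) = 33 + 84 = 117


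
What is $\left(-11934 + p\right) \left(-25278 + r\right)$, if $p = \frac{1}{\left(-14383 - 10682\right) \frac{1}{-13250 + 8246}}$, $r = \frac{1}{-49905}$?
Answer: $\frac{41926705461991694}{138985425} \approx 3.0166 \cdot 10^{8}$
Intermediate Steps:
$r = - \frac{1}{49905} \approx -2.0038 \cdot 10^{-5}$
$p = \frac{556}{2785}$ ($p = \frac{1}{\left(-25065\right) \frac{1}{-5004}} = \frac{1}{\left(-25065\right) \left(- \frac{1}{5004}\right)} = \frac{1}{\frac{2785}{556}} = \frac{556}{2785} \approx 0.19964$)
$\left(-11934 + p\right) \left(-25278 + r\right) = \left(-11934 + \frac{556}{2785}\right) \left(-25278 - \frac{1}{49905}\right) = \left(- \frac{33235634}{2785}\right) \left(- \frac{1261498591}{49905}\right) = \frac{41926705461991694}{138985425}$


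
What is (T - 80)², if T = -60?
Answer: 19600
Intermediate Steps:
(T - 80)² = (-60 - 80)² = (-140)² = 19600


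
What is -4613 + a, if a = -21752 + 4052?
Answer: -22313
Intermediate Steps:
a = -17700
-4613 + a = -4613 - 17700 = -22313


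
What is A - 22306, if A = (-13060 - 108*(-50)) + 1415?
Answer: -28551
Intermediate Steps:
A = -6245 (A = (-13060 + 5400) + 1415 = -7660 + 1415 = -6245)
A - 22306 = -6245 - 22306 = -28551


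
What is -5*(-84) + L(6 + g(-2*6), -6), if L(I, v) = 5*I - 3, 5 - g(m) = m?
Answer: 532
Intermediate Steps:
g(m) = 5 - m
L(I, v) = -3 + 5*I
-5*(-84) + L(6 + g(-2*6), -6) = -5*(-84) + (-3 + 5*(6 + (5 - (-2)*6))) = 420 + (-3 + 5*(6 + (5 - 1*(-12)))) = 420 + (-3 + 5*(6 + (5 + 12))) = 420 + (-3 + 5*(6 + 17)) = 420 + (-3 + 5*23) = 420 + (-3 + 115) = 420 + 112 = 532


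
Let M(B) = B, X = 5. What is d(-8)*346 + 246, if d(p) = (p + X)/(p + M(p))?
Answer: 2487/8 ≈ 310.88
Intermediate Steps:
d(p) = (5 + p)/(2*p) (d(p) = (p + 5)/(p + p) = (5 + p)/((2*p)) = (5 + p)*(1/(2*p)) = (5 + p)/(2*p))
d(-8)*346 + 246 = ((½)*(5 - 8)/(-8))*346 + 246 = ((½)*(-⅛)*(-3))*346 + 246 = (3/16)*346 + 246 = 519/8 + 246 = 2487/8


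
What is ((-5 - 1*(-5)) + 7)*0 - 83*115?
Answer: -9545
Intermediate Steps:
((-5 - 1*(-5)) + 7)*0 - 83*115 = ((-5 + 5) + 7)*0 - 9545 = (0 + 7)*0 - 9545 = 7*0 - 9545 = 0 - 9545 = -9545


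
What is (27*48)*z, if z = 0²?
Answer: 0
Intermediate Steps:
z = 0
(27*48)*z = (27*48)*0 = 1296*0 = 0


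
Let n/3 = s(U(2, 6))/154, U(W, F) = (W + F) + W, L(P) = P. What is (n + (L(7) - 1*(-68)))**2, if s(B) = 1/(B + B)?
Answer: 53362386009/9486400 ≈ 5625.1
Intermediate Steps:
U(W, F) = F + 2*W (U(W, F) = (F + W) + W = F + 2*W)
s(B) = 1/(2*B)
n = 3/3080 (n = 3*((1/(2*(6 + 2*2)))/154) = 3*((1/(2*(6 + 4)))*(1/154)) = 3*(((1/2)/10)*(1/154)) = 3*(((1/2)*(1/10))*(1/154)) = 3*((1/20)*(1/154)) = 3*(1/3080) = 3/3080 ≈ 0.00097403)
(n + (L(7) - 1*(-68)))**2 = (3/3080 + (7 - 1*(-68)))**2 = (3/3080 + (7 + 68))**2 = (3/3080 + 75)**2 = (231003/3080)**2 = 53362386009/9486400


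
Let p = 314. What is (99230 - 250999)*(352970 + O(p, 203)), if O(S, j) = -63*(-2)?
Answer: -53589026824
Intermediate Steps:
O(S, j) = 126
(99230 - 250999)*(352970 + O(p, 203)) = (99230 - 250999)*(352970 + 126) = -151769*353096 = -53589026824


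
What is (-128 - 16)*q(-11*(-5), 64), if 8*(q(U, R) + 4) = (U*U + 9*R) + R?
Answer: -65394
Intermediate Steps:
q(U, R) = -4 + U²/8 + 5*R/4 (q(U, R) = -4 + ((U*U + 9*R) + R)/8 = -4 + ((U² + 9*R) + R)/8 = -4 + (U² + 10*R)/8 = -4 + (U²/8 + 5*R/4) = -4 + U²/8 + 5*R/4)
(-128 - 16)*q(-11*(-5), 64) = (-128 - 16)*(-4 + (-11*(-5))²/8 + (5/4)*64) = -144*(-4 + (⅛)*55² + 80) = -144*(-4 + (⅛)*3025 + 80) = -144*(-4 + 3025/8 + 80) = -144*3633/8 = -65394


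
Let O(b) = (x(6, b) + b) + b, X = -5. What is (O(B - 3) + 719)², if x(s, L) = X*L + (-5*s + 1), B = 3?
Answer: 476100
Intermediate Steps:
x(s, L) = 1 - 5*L - 5*s (x(s, L) = -5*L + (-5*s + 1) = -5*L + (1 - 5*s) = 1 - 5*L - 5*s)
O(b) = -29 - 3*b (O(b) = ((1 - 5*b - 5*6) + b) + b = ((1 - 5*b - 30) + b) + b = ((-29 - 5*b) + b) + b = (-29 - 4*b) + b = -29 - 3*b)
(O(B - 3) + 719)² = ((-29 - 3*(3 - 3)) + 719)² = ((-29 - 3*0) + 719)² = ((-29 + 0) + 719)² = (-29 + 719)² = 690² = 476100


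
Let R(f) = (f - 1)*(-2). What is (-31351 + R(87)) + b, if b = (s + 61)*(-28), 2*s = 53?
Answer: -33973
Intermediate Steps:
s = 53/2 (s = (1/2)*53 = 53/2 ≈ 26.500)
R(f) = 2 - 2*f (R(f) = (-1 + f)*(-2) = 2 - 2*f)
b = -2450 (b = (53/2 + 61)*(-28) = (175/2)*(-28) = -2450)
(-31351 + R(87)) + b = (-31351 + (2 - 2*87)) - 2450 = (-31351 + (2 - 174)) - 2450 = (-31351 - 172) - 2450 = -31523 - 2450 = -33973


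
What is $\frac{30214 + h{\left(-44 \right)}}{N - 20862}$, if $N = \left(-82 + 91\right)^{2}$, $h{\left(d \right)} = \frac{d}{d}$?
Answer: $- \frac{30215}{20781} \approx -1.454$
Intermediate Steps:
$h{\left(d \right)} = 1$
$N = 81$ ($N = 9^{2} = 81$)
$\frac{30214 + h{\left(-44 \right)}}{N - 20862} = \frac{30214 + 1}{81 - 20862} = \frac{30215}{-20781} = 30215 \left(- \frac{1}{20781}\right) = - \frac{30215}{20781}$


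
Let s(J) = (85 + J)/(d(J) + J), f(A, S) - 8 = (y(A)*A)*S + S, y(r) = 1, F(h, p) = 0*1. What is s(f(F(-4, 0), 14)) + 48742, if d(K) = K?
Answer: 2144755/44 ≈ 48744.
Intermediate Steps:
F(h, p) = 0
f(A, S) = 8 + S + A*S (f(A, S) = 8 + ((1*A)*S + S) = 8 + (A*S + S) = 8 + (S + A*S) = 8 + S + A*S)
s(J) = (85 + J)/(2*J) (s(J) = (85 + J)/(J + J) = (85 + J)/((2*J)) = (85 + J)*(1/(2*J)) = (85 + J)/(2*J))
s(f(F(-4, 0), 14)) + 48742 = (85 + (8 + 14 + 0*14))/(2*(8 + 14 + 0*14)) + 48742 = (85 + (8 + 14 + 0))/(2*(8 + 14 + 0)) + 48742 = (½)*(85 + 22)/22 + 48742 = (½)*(1/22)*107 + 48742 = 107/44 + 48742 = 2144755/44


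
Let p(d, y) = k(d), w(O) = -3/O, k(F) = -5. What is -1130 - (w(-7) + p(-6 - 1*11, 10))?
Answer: -7878/7 ≈ -1125.4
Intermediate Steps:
p(d, y) = -5
-1130 - (w(-7) + p(-6 - 1*11, 10)) = -1130 - (-3/(-7) - 5) = -1130 - (-3*(-⅐) - 5) = -1130 - (3/7 - 5) = -1130 - 1*(-32/7) = -1130 + 32/7 = -7878/7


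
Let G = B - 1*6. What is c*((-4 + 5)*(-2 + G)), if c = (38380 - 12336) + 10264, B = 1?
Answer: -254156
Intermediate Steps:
c = 36308 (c = 26044 + 10264 = 36308)
G = -5 (G = 1 - 1*6 = 1 - 6 = -5)
c*((-4 + 5)*(-2 + G)) = 36308*((-4 + 5)*(-2 - 5)) = 36308*(1*(-7)) = 36308*(-7) = -254156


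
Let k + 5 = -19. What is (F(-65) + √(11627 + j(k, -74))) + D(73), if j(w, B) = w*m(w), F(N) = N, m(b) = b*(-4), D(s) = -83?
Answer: -148 + √9323 ≈ -51.444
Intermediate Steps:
k = -24 (k = -5 - 19 = -24)
m(b) = -4*b
j(w, B) = -4*w² (j(w, B) = w*(-4*w) = -4*w²)
(F(-65) + √(11627 + j(k, -74))) + D(73) = (-65 + √(11627 - 4*(-24)²)) - 83 = (-65 + √(11627 - 4*576)) - 83 = (-65 + √(11627 - 2304)) - 83 = (-65 + √9323) - 83 = -148 + √9323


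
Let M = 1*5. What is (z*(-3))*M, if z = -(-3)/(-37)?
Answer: 45/37 ≈ 1.2162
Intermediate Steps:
M = 5
z = -3/37 (z = -(-3)*(-1)/37 = -1*3/37 = -3/37 ≈ -0.081081)
(z*(-3))*M = -3/37*(-3)*5 = (9/37)*5 = 45/37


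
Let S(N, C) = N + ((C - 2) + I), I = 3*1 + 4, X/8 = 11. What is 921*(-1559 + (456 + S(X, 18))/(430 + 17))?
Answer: -213765942/149 ≈ -1.4347e+6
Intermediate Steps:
X = 88 (X = 8*11 = 88)
I = 7 (I = 3 + 4 = 7)
S(N, C) = 5 + C + N (S(N, C) = N + ((C - 2) + 7) = N + ((-2 + C) + 7) = N + (5 + C) = 5 + C + N)
921*(-1559 + (456 + S(X, 18))/(430 + 17)) = 921*(-1559 + (456 + (5 + 18 + 88))/(430 + 17)) = 921*(-1559 + (456 + 111)/447) = 921*(-1559 + 567*(1/447)) = 921*(-1559 + 189/149) = 921*(-232102/149) = -213765942/149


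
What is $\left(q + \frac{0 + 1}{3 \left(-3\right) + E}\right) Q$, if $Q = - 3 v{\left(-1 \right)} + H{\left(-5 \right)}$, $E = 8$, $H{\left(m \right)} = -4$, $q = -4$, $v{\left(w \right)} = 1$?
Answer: $35$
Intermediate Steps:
$Q = -7$ ($Q = \left(-3\right) 1 - 4 = -3 - 4 = -7$)
$\left(q + \frac{0 + 1}{3 \left(-3\right) + E}\right) Q = \left(-4 + \frac{0 + 1}{3 \left(-3\right) + 8}\right) \left(-7\right) = \left(-4 + 1 \frac{1}{-9 + 8}\right) \left(-7\right) = \left(-4 + 1 \frac{1}{-1}\right) \left(-7\right) = \left(-4 + 1 \left(-1\right)\right) \left(-7\right) = \left(-4 - 1\right) \left(-7\right) = \left(-5\right) \left(-7\right) = 35$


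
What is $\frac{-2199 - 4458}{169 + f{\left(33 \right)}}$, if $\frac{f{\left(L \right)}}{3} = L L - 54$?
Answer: $- \frac{6657}{3274} \approx -2.0333$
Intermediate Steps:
$f{\left(L \right)} = -162 + 3 L^{2}$ ($f{\left(L \right)} = 3 \left(L L - 54\right) = 3 \left(L^{2} - 54\right) = 3 \left(-54 + L^{2}\right) = -162 + 3 L^{2}$)
$\frac{-2199 - 4458}{169 + f{\left(33 \right)}} = \frac{-2199 - 4458}{169 - \left(162 - 3 \cdot 33^{2}\right)} = - \frac{6657}{169 + \left(-162 + 3 \cdot 1089\right)} = - \frac{6657}{169 + \left(-162 + 3267\right)} = - \frac{6657}{169 + 3105} = - \frac{6657}{3274}$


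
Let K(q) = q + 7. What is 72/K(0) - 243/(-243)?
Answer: 79/7 ≈ 11.286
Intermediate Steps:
K(q) = 7 + q
72/K(0) - 243/(-243) = 72/(7 + 0) - 243/(-243) = 72/7 - 243*(-1/243) = 72*(⅐) + 1 = 72/7 + 1 = 79/7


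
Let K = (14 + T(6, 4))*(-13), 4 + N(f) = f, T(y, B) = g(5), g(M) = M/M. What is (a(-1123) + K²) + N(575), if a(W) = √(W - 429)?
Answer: 38596 + 4*I*√97 ≈ 38596.0 + 39.395*I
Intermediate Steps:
g(M) = 1
T(y, B) = 1
a(W) = √(-429 + W)
N(f) = -4 + f
K = -195 (K = (14 + 1)*(-13) = 15*(-13) = -195)
(a(-1123) + K²) + N(575) = (√(-429 - 1123) + (-195)²) + (-4 + 575) = (√(-1552) + 38025) + 571 = (4*I*√97 + 38025) + 571 = (38025 + 4*I*√97) + 571 = 38596 + 4*I*√97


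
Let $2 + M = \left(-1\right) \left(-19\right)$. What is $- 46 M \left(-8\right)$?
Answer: $6256$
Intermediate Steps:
$M = 17$ ($M = -2 - -19 = -2 + 19 = 17$)
$- 46 M \left(-8\right) = \left(-46\right) 17 \left(-8\right) = \left(-782\right) \left(-8\right) = 6256$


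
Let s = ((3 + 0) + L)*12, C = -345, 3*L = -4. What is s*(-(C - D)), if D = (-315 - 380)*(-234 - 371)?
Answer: 8416400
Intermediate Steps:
L = -4/3 (L = (⅓)*(-4) = -4/3 ≈ -1.3333)
D = 420475 (D = -695*(-605) = 420475)
s = 20 (s = ((3 + 0) - 4/3)*12 = (3 - 4/3)*12 = (5/3)*12 = 20)
s*(-(C - D)) = 20*(-(-345 - 1*420475)) = 20*(-(-345 - 420475)) = 20*(-1*(-420820)) = 20*420820 = 8416400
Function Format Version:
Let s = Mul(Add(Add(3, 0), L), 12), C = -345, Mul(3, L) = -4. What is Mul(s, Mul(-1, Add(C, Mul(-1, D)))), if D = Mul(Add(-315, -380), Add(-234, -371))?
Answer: 8416400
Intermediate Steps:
L = Rational(-4, 3) (L = Mul(Rational(1, 3), -4) = Rational(-4, 3) ≈ -1.3333)
D = 420475 (D = Mul(-695, -605) = 420475)
s = 20 (s = Mul(Add(Add(3, 0), Rational(-4, 3)), 12) = Mul(Add(3, Rational(-4, 3)), 12) = Mul(Rational(5, 3), 12) = 20)
Mul(s, Mul(-1, Add(C, Mul(-1, D)))) = Mul(20, Mul(-1, Add(-345, Mul(-1, 420475)))) = Mul(20, Mul(-1, Add(-345, -420475))) = Mul(20, Mul(-1, -420820)) = Mul(20, 420820) = 8416400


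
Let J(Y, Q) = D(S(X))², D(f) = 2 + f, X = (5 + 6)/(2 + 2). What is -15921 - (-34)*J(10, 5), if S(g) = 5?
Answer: -14255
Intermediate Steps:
X = 11/4 ≈ 2.7500
J(Y, Q) = 49 (J(Y, Q) = (2 + 5)² = 7² = 49)
-15921 - (-34)*J(10, 5) = -15921 - (-34)*49 = -15921 - 1*(-1666) = -15921 + 1666 = -14255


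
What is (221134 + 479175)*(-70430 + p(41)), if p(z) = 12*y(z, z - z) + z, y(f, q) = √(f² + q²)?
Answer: -48949498173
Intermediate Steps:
p(z) = z + 12*√(z²) (p(z) = 12*√(z² + (z - z)²) + z = 12*√(z² + 0²) + z = 12*√(z² + 0) + z = 12*√(z²) + z = z + 12*√(z²))
(221134 + 479175)*(-70430 + p(41)) = (221134 + 479175)*(-70430 + (41 + 12*√(41²))) = 700309*(-70430 + (41 + 12*√1681)) = 700309*(-70430 + (41 + 12*41)) = 700309*(-70430 + (41 + 492)) = 700309*(-70430 + 533) = 700309*(-69897) = -48949498173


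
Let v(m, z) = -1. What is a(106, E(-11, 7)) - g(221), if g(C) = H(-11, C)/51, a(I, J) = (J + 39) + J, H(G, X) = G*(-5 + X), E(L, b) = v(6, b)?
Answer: 1421/17 ≈ 83.588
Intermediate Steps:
E(L, b) = -1
a(I, J) = 39 + 2*J (a(I, J) = (39 + J) + J = 39 + 2*J)
g(C) = 55/51 - 11*C/51 (g(C) = -11*(-5 + C)/51 = (55 - 11*C)*(1/51) = 55/51 - 11*C/51)
a(106, E(-11, 7)) - g(221) = (39 + 2*(-1)) - (55/51 - 11/51*221) = (39 - 2) - (55/51 - 143/3) = 37 - 1*(-792/17) = 37 + 792/17 = 1421/17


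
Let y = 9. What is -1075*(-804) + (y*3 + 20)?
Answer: 864347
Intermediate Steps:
-1075*(-804) + (y*3 + 20) = -1075*(-804) + (9*3 + 20) = 864300 + (27 + 20) = 864300 + 47 = 864347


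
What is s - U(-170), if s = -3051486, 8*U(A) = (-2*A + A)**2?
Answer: -6110197/2 ≈ -3.0551e+6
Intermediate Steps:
U(A) = A**2/8 (U(A) = (-2*A + A)**2/8 = (-A)**2/8 = A**2/8)
s - U(-170) = -3051486 - (-170)**2/8 = -3051486 - 28900/8 = -3051486 - 1*7225/2 = -3051486 - 7225/2 = -6110197/2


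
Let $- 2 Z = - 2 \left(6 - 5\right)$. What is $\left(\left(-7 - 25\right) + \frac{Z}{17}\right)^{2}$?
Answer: $\frac{294849}{289} \approx 1020.2$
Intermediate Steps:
$Z = 1$ ($Z = - \frac{\left(-2\right) \left(6 - 5\right)}{2} = - \frac{\left(-2\right) 1}{2} = \left(- \frac{1}{2}\right) \left(-2\right) = 1$)
$\left(\left(-7 - 25\right) + \frac{Z}{17}\right)^{2} = \left(\left(-7 - 25\right) + 1 \cdot \frac{1}{17}\right)^{2} = \left(-32 + \frac{1}{17}\right)^{2} = \left(- \frac{543}{17}\right)^{2} = \frac{294849}{289}$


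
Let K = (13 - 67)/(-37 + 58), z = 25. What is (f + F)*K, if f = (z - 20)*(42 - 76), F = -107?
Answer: 4986/7 ≈ 712.29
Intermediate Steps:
f = -170 (f = (25 - 20)*(42 - 76) = 5*(-34) = -170)
K = -18/7 (K = -54/21 = -54*1/21 = -18/7 ≈ -2.5714)
(f + F)*K = (-170 - 107)*(-18/7) = -277*(-18/7) = 4986/7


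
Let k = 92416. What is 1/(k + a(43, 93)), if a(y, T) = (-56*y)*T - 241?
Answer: -1/131769 ≈ -7.5890e-6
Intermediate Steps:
a(y, T) = -241 - 56*T*y (a(y, T) = -56*T*y - 241 = -241 - 56*T*y)
1/(k + a(43, 93)) = 1/(92416 + (-241 - 56*93*43)) = 1/(92416 + (-241 - 223944)) = 1/(92416 - 224185) = 1/(-131769) = -1/131769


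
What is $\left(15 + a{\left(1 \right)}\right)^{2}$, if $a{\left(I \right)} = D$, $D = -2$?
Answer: $169$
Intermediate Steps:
$a{\left(I \right)} = -2$
$\left(15 + a{\left(1 \right)}\right)^{2} = \left(15 - 2\right)^{2} = 13^{2} = 169$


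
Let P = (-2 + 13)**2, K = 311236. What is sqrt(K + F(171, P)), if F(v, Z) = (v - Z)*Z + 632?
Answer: sqrt(317918) ≈ 563.84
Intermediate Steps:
P = 121 (P = 11**2 = 121)
F(v, Z) = 632 + Z*(v - Z) (F(v, Z) = Z*(v - Z) + 632 = 632 + Z*(v - Z))
sqrt(K + F(171, P)) = sqrt(311236 + (632 - 1*121**2 + 121*171)) = sqrt(311236 + (632 - 1*14641 + 20691)) = sqrt(311236 + (632 - 14641 + 20691)) = sqrt(311236 + 6682) = sqrt(317918)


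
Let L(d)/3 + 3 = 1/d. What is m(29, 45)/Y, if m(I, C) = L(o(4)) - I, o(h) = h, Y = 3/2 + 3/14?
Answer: -1043/48 ≈ -21.729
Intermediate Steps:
Y = 12/7 (Y = 3*(1/2) + 3*(1/14) = 3/2 + 3/14 = 12/7 ≈ 1.7143)
L(d) = -9 + 3/d
m(I, C) = -33/4 - I (m(I, C) = (-9 + 3/4) - I = -33/4 - I)
m(29, 45)/Y = (-33/4 - 1*29)/(12/7) = 7*(-33/4 - 29)/12 = (7/12)*(-149/4) = -1043/48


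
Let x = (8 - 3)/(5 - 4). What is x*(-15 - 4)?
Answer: -95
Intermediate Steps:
x = 5 (x = 5/1 = 5*1 = 5)
x*(-15 - 4) = 5*(-15 - 4) = 5*(-19) = -95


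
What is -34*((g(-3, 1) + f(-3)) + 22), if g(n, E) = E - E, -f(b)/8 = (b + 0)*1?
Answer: -1564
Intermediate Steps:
f(b) = -8*b (f(b) = -8*(b + 0) = -8*b)
g(n, E) = 0
-34*((g(-3, 1) + f(-3)) + 22) = -34*((0 - 8*(-3)) + 22) = -34*((0 + 24) + 22) = -34*(24 + 22) = -34*46 = -1564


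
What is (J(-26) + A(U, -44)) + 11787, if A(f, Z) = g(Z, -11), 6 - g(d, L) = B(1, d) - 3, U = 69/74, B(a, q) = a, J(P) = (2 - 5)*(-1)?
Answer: 11798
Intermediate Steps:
J(P) = 3 (J(P) = -3*(-1) = 3)
U = 69/74 (U = 69*(1/74) = 69/74 ≈ 0.93243)
g(d, L) = 8 (g(d, L) = 6 - (1 - 3) = 6 - 1*(-2) = 6 + 2 = 8)
A(f, Z) = 8
(J(-26) + A(U, -44)) + 11787 = (3 + 8) + 11787 = 11 + 11787 = 11798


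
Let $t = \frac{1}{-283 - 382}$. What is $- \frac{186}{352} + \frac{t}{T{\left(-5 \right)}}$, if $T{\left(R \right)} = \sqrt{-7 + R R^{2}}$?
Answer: $- \frac{93}{176} + \frac{i \sqrt{33}}{43890} \approx -0.52841 + 0.00013089 i$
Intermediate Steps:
$t = - \frac{1}{665}$ ($t = \frac{1}{-665} = - \frac{1}{665} \approx -0.0015038$)
$T{\left(R \right)} = \sqrt{-7 + R^{3}}$
$- \frac{186}{352} + \frac{t}{T{\left(-5 \right)}} = - \frac{186}{352} - \frac{1}{665 \sqrt{-7 + \left(-5\right)^{3}}} = \left(-186\right) \frac{1}{352} - \frac{1}{665 \sqrt{-7 - 125}} = - \frac{93}{176} - \frac{1}{665 \sqrt{-132}} = - \frac{93}{176} - \frac{1}{665 \cdot 2 i \sqrt{33}} = - \frac{93}{176} - \frac{\left(- \frac{1}{66}\right) i \sqrt{33}}{665} = - \frac{93}{176} + \frac{i \sqrt{33}}{43890}$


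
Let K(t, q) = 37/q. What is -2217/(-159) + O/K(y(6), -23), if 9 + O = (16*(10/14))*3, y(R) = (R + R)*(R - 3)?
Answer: -24362/13727 ≈ -1.7747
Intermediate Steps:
y(R) = 2*R*(-3 + R) (y(R) = (2*R)*(-3 + R) = 2*R*(-3 + R))
O = 177/7 (O = -9 + (16*(10/14))*3 = -9 + (16*(10*(1/14)))*3 = -9 + (16*(5/7))*3 = -9 + (80/7)*3 = -9 + 240/7 = 177/7 ≈ 25.286)
-2217/(-159) + O/K(y(6), -23) = -2217/(-159) + 177/(7*((37/(-23)))) = -2217*(-1/159) + 177/(7*((37*(-1/23)))) = 739/53 + 177/(7*(-37/23)) = 739/53 + (177/7)*(-23/37) = 739/53 - 4071/259 = -24362/13727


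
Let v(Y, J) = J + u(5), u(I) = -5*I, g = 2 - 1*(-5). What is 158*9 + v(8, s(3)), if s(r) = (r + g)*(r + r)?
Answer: 1457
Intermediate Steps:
g = 7 (g = 2 + 5 = 7)
s(r) = 2*r*(7 + r) (s(r) = (r + 7)*(r + r) = (7 + r)*(2*r) = 2*r*(7 + r))
v(Y, J) = -25 + J (v(Y, J) = J - 5*5 = J - 25 = -25 + J)
158*9 + v(8, s(3)) = 158*9 + (-25 + 2*3*(7 + 3)) = 1422 + (-25 + 2*3*10) = 1422 + (-25 + 60) = 1422 + 35 = 1457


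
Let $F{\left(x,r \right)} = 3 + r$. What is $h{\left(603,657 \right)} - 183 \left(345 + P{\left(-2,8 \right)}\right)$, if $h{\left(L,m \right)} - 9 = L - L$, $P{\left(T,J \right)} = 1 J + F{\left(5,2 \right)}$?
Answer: $-65505$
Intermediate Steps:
$P{\left(T,J \right)} = 5 + J$ ($P{\left(T,J \right)} = 1 J + \left(3 + 2\right) = J + 5 = 5 + J$)
$h{\left(L,m \right)} = 9$ ($h{\left(L,m \right)} = 9 + \left(L - L\right) = 9 + 0 = 9$)
$h{\left(603,657 \right)} - 183 \left(345 + P{\left(-2,8 \right)}\right) = 9 - 183 \left(345 + \left(5 + 8\right)\right) = 9 - 183 \left(345 + 13\right) = 9 - 65514 = -65505$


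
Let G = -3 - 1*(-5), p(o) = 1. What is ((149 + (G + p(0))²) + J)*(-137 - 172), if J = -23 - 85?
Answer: -15450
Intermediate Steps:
G = 2 (G = -3 + 5 = 2)
J = -108
((149 + (G + p(0))²) + J)*(-137 - 172) = ((149 + (2 + 1)²) - 108)*(-137 - 172) = ((149 + 3²) - 108)*(-309) = ((149 + 9) - 108)*(-309) = (158 - 108)*(-309) = 50*(-309) = -15450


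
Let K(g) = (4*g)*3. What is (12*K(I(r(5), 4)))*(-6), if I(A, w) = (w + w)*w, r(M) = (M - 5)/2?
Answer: -27648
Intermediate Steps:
r(M) = -5/2 + M/2 (r(M) = (-5 + M)*(½) = -5/2 + M/2)
I(A, w) = 2*w² (I(A, w) = (2*w)*w = 2*w²)
K(g) = 12*g
(12*K(I(r(5), 4)))*(-6) = (12*(12*(2*4²)))*(-6) = (12*(12*(2*16)))*(-6) = (12*(12*32))*(-6) = (12*384)*(-6) = 4608*(-6) = -27648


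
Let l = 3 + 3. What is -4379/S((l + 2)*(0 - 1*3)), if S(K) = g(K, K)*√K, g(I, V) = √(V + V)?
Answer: 4379*√2/48 ≈ 129.02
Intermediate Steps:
g(I, V) = √2*√V (g(I, V) = √(2*V) = √2*√V)
l = 6
S(K) = K*√2 (S(K) = (√2*√K)*√K = K*√2)
-4379/S((l + 2)*(0 - 1*3)) = -4379*√2/(2*(0 - 1*3)*(6 + 2)) = -4379*√2/(16*(0 - 3)) = -4379*(-√2/48) = -(-4379)*√2/48 = 4379*√2/48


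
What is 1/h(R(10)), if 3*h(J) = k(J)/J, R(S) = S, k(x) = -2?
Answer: -15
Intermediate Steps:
h(J) = -2/(3*J) (h(J) = (-2/J)/3 = -2/(3*J))
1/h(R(10)) = 1/(-⅔/10) = 1/(-⅔*⅒) = 1/(-1/15) = -15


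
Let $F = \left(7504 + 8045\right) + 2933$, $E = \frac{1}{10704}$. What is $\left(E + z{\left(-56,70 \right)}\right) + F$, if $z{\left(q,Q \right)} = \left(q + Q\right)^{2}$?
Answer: $\frac{199929313}{10704} \approx 18678.0$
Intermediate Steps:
$E = \frac{1}{10704} \approx 9.3423 \cdot 10^{-5}$
$z{\left(q,Q \right)} = \left(Q + q\right)^{2}$
$F = 18482$ ($F = 15549 + 2933 = 18482$)
$\left(E + z{\left(-56,70 \right)}\right) + F = \left(\frac{1}{10704} + \left(70 - 56\right)^{2}\right) + 18482 = \left(\frac{1}{10704} + 14^{2}\right) + 18482 = \left(\frac{1}{10704} + 196\right) + 18482 = \frac{2097985}{10704} + 18482 = \frac{199929313}{10704}$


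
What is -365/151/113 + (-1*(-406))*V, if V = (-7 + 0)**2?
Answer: 339450957/17063 ≈ 19894.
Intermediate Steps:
V = 49 (V = (-7)**2 = 49)
-365/151/113 + (-1*(-406))*V = -365/151/113 - 1*(-406)*49 = -365*1/151*(1/113) + 406*49 = -365/151*1/113 + 19894 = -365/17063 + 19894 = 339450957/17063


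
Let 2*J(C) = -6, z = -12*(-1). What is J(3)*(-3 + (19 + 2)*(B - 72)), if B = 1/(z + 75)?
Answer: 131784/29 ≈ 4544.3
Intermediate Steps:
z = 12
J(C) = -3 (J(C) = (½)*(-6) = -3)
B = 1/87 (B = 1/(12 + 75) = 1/87 ≈ 0.011494)
J(3)*(-3 + (19 + 2)*(B - 72)) = -3*(-3 + (19 + 2)*(1/87 - 72)) = -3*(-3 + 21*(-6263/87)) = -3*(-3 - 43841/29) = -3*(-43928/29) = 131784/29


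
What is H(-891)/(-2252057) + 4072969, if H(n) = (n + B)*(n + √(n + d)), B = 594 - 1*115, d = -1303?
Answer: 9172557980141/2252057 + 412*I*√2194/2252057 ≈ 4.073e+6 + 0.0085691*I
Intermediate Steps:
B = 479 (B = 594 - 115 = 479)
H(n) = (479 + n)*(n + √(-1303 + n)) (H(n) = (n + 479)*(n + √(n - 1303)) = (479 + n)*(n + √(-1303 + n)))
H(-891)/(-2252057) + 4072969 = ((-891)² + 479*(-891) + 479*√(-1303 - 891) - 891*√(-1303 - 891))/(-2252057) + 4072969 = (793881 - 426789 + 479*√(-2194) - 891*I*√2194)*(-1/2252057) + 4072969 = (793881 - 426789 + 479*(I*√2194) - 891*I*√2194)*(-1/2252057) + 4072969 = (793881 - 426789 + 479*I*√2194 - 891*I*√2194)*(-1/2252057) + 4072969 = (367092 - 412*I*√2194)*(-1/2252057) + 4072969 = (-367092/2252057 + 412*I*√2194/2252057) + 4072969 = 9172557980141/2252057 + 412*I*√2194/2252057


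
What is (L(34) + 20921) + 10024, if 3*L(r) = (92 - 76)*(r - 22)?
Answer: 31009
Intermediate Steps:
L(r) = -352/3 + 16*r/3 (L(r) = ((92 - 76)*(r - 22))/3 = (16*(-22 + r))/3 = (-352 + 16*r)/3 = -352/3 + 16*r/3)
(L(34) + 20921) + 10024 = ((-352/3 + (16/3)*34) + 20921) + 10024 = ((-352/3 + 544/3) + 20921) + 10024 = (64 + 20921) + 10024 = 20985 + 10024 = 31009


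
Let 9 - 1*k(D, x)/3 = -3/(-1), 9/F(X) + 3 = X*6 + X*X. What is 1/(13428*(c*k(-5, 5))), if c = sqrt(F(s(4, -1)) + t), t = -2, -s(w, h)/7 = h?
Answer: -I*sqrt(3674)/20182284 ≈ -3.0033e-6*I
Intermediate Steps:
s(w, h) = -7*h
F(X) = 9/(-3 + X**2 + 6*X) (F(X) = 9/(-3 + (X*6 + X*X)) = 9/(-3 + (6*X + X**2)) = 9/(-3 + (X**2 + 6*X)) = 9/(-3 + X**2 + 6*X))
k(D, x) = 18 (k(D, x) = 27 - (-9)/(-1) = 27 - (-9)*(-1) = 27 - 3*3 = 27 - 9 = 18)
c = I*sqrt(3674)/44 (c = sqrt(9/(-3 + (-7*(-1))**2 + 6*(-7*(-1))) - 2) = sqrt(9/(-3 + 7**2 + 6*7) - 2) = sqrt(9/(-3 + 49 + 42) - 2) = sqrt(9/88 - 2) = sqrt(-167/88) = I*sqrt(3674)/44 ≈ 1.3776*I)
1/(13428*(c*k(-5, 5))) = 1/(13428*((I*sqrt(3674)/44)*18)) = 1/(13428*(9*I*sqrt(3674)/22)) = 1/(60426*I*sqrt(3674)/11) = -I*sqrt(3674)/20182284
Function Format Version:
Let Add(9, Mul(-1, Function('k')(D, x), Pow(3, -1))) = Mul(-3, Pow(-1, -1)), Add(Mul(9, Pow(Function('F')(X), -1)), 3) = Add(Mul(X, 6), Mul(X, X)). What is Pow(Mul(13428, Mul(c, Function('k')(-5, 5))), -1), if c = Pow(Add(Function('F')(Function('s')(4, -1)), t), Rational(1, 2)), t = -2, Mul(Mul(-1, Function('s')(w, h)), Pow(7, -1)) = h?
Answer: Mul(Rational(-1, 20182284), I, Pow(3674, Rational(1, 2))) ≈ Mul(-3.0033e-6, I)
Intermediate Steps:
Function('s')(w, h) = Mul(-7, h)
Function('F')(X) = Mul(9, Pow(Add(-3, Pow(X, 2), Mul(6, X)), -1)) (Function('F')(X) = Mul(9, Pow(Add(-3, Add(Mul(X, 6), Mul(X, X))), -1)) = Mul(9, Pow(Add(-3, Add(Mul(6, X), Pow(X, 2))), -1)) = Mul(9, Pow(Add(-3, Add(Pow(X, 2), Mul(6, X))), -1)) = Mul(9, Pow(Add(-3, Pow(X, 2), Mul(6, X)), -1)))
Function('k')(D, x) = 18 (Function('k')(D, x) = Add(27, Mul(-3, Mul(-3, Pow(-1, -1)))) = Add(27, Mul(-3, Mul(-3, -1))) = Add(27, Mul(-3, 3)) = Add(27, -9) = 18)
c = Mul(Rational(1, 44), I, Pow(3674, Rational(1, 2))) (c = Pow(Add(Mul(9, Pow(Add(-3, Pow(Mul(-7, -1), 2), Mul(6, Mul(-7, -1))), -1)), -2), Rational(1, 2)) = Pow(Add(Mul(9, Pow(Add(-3, Pow(7, 2), Mul(6, 7)), -1)), -2), Rational(1, 2)) = Pow(Add(Mul(9, Pow(Add(-3, 49, 42), -1)), -2), Rational(1, 2)) = Pow(Add(Mul(9, Pow(88, -1)), -2), Rational(1, 2)) = Pow(Add(Mul(9, Rational(1, 88)), -2), Rational(1, 2)) = Pow(Add(Rational(9, 88), -2), Rational(1, 2)) = Pow(Rational(-167, 88), Rational(1, 2)) = Mul(Rational(1, 44), I, Pow(3674, Rational(1, 2))) ≈ Mul(1.3776, I))
Pow(Mul(13428, Mul(c, Function('k')(-5, 5))), -1) = Pow(Mul(13428, Mul(Mul(Rational(1, 44), I, Pow(3674, Rational(1, 2))), 18)), -1) = Pow(Mul(13428, Mul(Rational(9, 22), I, Pow(3674, Rational(1, 2)))), -1) = Pow(Mul(Rational(60426, 11), I, Pow(3674, Rational(1, 2))), -1) = Mul(Rational(-1, 20182284), I, Pow(3674, Rational(1, 2)))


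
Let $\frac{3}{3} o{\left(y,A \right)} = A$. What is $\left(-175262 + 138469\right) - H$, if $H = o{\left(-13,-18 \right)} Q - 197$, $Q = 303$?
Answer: $-31142$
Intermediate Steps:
$o{\left(y,A \right)} = A$
$H = -5651$ ($H = \left(-18\right) 303 - 197 = -5454 - 197 = -5651$)
$\left(-175262 + 138469\right) - H = \left(-175262 + 138469\right) - -5651 = -36793 + 5651 = -31142$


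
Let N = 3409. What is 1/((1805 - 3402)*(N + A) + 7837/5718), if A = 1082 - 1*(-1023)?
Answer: -5718/50351888207 ≈ -1.1356e-7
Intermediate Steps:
A = 2105 (A = 1082 + 1023 = 2105)
1/((1805 - 3402)*(N + A) + 7837/5718) = 1/((1805 - 3402)*(3409 + 2105) + 7837/5718) = 1/(-1597*5514 + 7837*(1/5718)) = 1/(-8805858 + 7837/5718) = 1/(-50351888207/5718) = -5718/50351888207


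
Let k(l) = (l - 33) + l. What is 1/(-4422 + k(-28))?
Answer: -1/4511 ≈ -0.00022168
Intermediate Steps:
k(l) = -33 + 2*l (k(l) = (-33 + l) + l = -33 + 2*l)
1/(-4422 + k(-28)) = 1/(-4422 + (-33 + 2*(-28))) = 1/(-4422 + (-33 - 56)) = 1/(-4422 - 89) = 1/(-4511) = -1/4511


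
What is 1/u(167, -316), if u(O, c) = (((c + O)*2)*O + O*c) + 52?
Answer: -1/102486 ≈ -9.7574e-6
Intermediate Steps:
u(O, c) = 52 + O*c + O*(2*O + 2*c) (u(O, c) = (((O + c)*2)*O + O*c) + 52 = ((2*O + 2*c)*O + O*c) + 52 = (O*(2*O + 2*c) + O*c) + 52 = (O*c + O*(2*O + 2*c)) + 52 = 52 + O*c + O*(2*O + 2*c))
1/u(167, -316) = 1/(52 + 2*167**2 + 3*167*(-316)) = 1/(52 + 2*27889 - 158316) = 1/(52 + 55778 - 158316) = 1/(-102486) = -1/102486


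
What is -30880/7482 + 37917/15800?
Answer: -102104503/59107800 ≈ -1.7274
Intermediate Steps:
-30880/7482 + 37917/15800 = -30880*1/7482 + 37917*(1/15800) = -15440/3741 + 37917/15800 = -102104503/59107800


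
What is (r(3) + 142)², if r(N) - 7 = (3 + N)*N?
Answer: 27889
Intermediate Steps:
r(N) = 7 + N*(3 + N) (r(N) = 7 + (3 + N)*N = 7 + N*(3 + N))
(r(3) + 142)² = ((7 + 3² + 3*3) + 142)² = ((7 + 9 + 9) + 142)² = (25 + 142)² = 167² = 27889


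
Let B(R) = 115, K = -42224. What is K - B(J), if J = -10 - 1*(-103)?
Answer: -42339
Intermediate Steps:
J = 93 (J = -10 + 103 = 93)
K - B(J) = -42224 - 1*115 = -42224 - 115 = -42339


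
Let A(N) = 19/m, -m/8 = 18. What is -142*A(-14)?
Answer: 1349/72 ≈ 18.736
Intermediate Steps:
m = -144 (m = -8*18 = -144)
A(N) = -19/144 (A(N) = 19/(-144) = 19*(-1/144) = -19/144)
-142*A(-14) = -142*(-19/144) = 1349/72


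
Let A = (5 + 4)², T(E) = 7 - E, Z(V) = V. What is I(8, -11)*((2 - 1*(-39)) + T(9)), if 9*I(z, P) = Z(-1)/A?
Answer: -13/243 ≈ -0.053498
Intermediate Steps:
A = 81 (A = 9² = 81)
I(z, P) = -1/729 (I(z, P) = (-1/81)/9 = (-1*1/81)/9 = (⅑)*(-1/81) = -1/729)
I(8, -11)*((2 - 1*(-39)) + T(9)) = -((2 - 1*(-39)) + (7 - 1*9))/729 = -((2 + 39) + (7 - 9))/729 = -(41 - 2)/729 = -1/729*39 = -13/243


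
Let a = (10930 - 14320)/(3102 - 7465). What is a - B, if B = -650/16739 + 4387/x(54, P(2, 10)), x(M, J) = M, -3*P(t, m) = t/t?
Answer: -317175128819/3943741878 ≈ -80.425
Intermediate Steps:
P(t, m) = -⅓ (P(t, m) = -t/(3*t) = -⅓*1 = -⅓)
a = 3390/4363 (a = -3390/(-4363) = -3390*(-1/4363) = 3390/4363 ≈ 0.77699)
B = 73398893/903906 (B = -650/16739 + 4387/54 = 73398893/903906 ≈ 81.202)
a - B = 3390/4363 - 1*73398893/903906 = 3390/4363 - 73398893/903906 = -317175128819/3943741878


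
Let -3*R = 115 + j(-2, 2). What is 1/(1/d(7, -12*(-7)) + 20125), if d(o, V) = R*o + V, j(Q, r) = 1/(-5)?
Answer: 2758/55504735 ≈ 4.9689e-5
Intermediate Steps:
j(Q, r) = -⅕
R = -574/15 (R = -(115 - ⅕)/3 = -⅓*574/5 = -574/15 ≈ -38.267)
d(o, V) = V - 574*o/15 (d(o, V) = -574*o/15 + V = V - 574*o/15)
1/(1/d(7, -12*(-7)) + 20125) = 1/(1/(-12*(-7) - 574/15*7) + 20125) = 1/(1/(84 - 4018/15) + 20125) = 1/(1/(-2758/15) + 20125) = 1/(-15/2758 + 20125) = 1/(55504735/2758) = 2758/55504735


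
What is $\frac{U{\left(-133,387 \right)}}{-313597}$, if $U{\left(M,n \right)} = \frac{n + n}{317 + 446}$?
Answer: $- \frac{774}{239274511} \approx -3.2348 \cdot 10^{-6}$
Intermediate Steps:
$U{\left(M,n \right)} = \frac{2 n}{763}$
$\frac{U{\left(-133,387 \right)}}{-313597} = \frac{\frac{2}{763} \cdot 387}{-313597} = \frac{774}{763} \left(- \frac{1}{313597}\right) = - \frac{774}{239274511}$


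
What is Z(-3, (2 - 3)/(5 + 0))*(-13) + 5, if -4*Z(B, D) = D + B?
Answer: -27/5 ≈ -5.4000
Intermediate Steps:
Z(B, D) = -B/4 - D/4 (Z(B, D) = -(D + B)/4 = -(B + D)/4 = -B/4 - D/4)
Z(-3, (2 - 3)/(5 + 0))*(-13) + 5 = (-1/4*(-3) - (2 - 3)/(4*(5 + 0)))*(-13) + 5 = (3/4 - (-1)/(4*5))*(-13) + 5 = (3/4 - 1/4*(-1/5))*(-13) + 5 = (3/4 + 1/20)*(-13) + 5 = (4/5)*(-13) + 5 = -52/5 + 5 = -27/5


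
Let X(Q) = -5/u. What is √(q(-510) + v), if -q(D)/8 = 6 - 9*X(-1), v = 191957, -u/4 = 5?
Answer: √191927 ≈ 438.09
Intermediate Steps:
u = -20 (u = -4*5 = -20)
X(Q) = ¼ (X(Q) = -5/(-20) = -5*(-1/20) = ¼)
q(D) = -30 (q(D) = -8*(6 - 9*¼) = -8*(6 - 9/4) = -8*15/4 = -30)
√(q(-510) + v) = √(-30 + 191957) = √191927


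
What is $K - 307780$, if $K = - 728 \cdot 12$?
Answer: $-316516$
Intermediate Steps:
$K = -8736$ ($K = \left(-1\right) 8736 = -8736$)
$K - 307780 = -8736 - 307780 = -316516$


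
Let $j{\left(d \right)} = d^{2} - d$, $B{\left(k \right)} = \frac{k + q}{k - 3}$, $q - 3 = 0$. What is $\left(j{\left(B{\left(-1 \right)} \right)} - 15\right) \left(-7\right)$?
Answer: $\frac{399}{4} \approx 99.75$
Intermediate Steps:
$q = 3$ ($q = 3 + 0 = 3$)
$B{\left(k \right)} = \frac{3 + k}{-3 + k}$ ($B{\left(k \right)} = \frac{k + 3}{k - 3} = \frac{3 + k}{-3 + k}$)
$\left(j{\left(B{\left(-1 \right)} \right)} - 15\right) \left(-7\right) = \left(\frac{3 - 1}{-3 - 1} \left(-1 + \frac{3 - 1}{-3 - 1}\right) - 15\right) \left(-7\right) = \left(\frac{1}{-4} \cdot 2 \left(-1 + \frac{1}{-4} \cdot 2\right) - 15\right) \left(-7\right) = \left(\left(- \frac{1}{4}\right) 2 \left(-1 - \frac{1}{2}\right) - 15\right) \left(-7\right) = \left(- \frac{-1 - \frac{1}{2}}{2} - 15\right) \left(-7\right) = \left(\left(- \frac{1}{2}\right) \left(- \frac{3}{2}\right) - 15\right) \left(-7\right) = \left(\frac{3}{4} - 15\right) \left(-7\right) = \left(- \frac{57}{4}\right) \left(-7\right) = \frac{399}{4}$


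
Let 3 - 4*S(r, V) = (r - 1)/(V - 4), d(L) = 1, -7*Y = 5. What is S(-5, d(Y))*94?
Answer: 47/2 ≈ 23.500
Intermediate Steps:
Y = -5/7 (Y = -⅐*5 = -5/7 ≈ -0.71429)
S(r, V) = ¾ - (-1 + r)/(4*(-4 + V)) (S(r, V) = ¾ - (r - 1)/(4*(V - 4)) = ¾ - (-1 + r)/(4*(-4 + V)))
S(-5, d(Y))*94 = ((-11 - 1*(-5) + 3*1)/(4*(-4 + 1)))*94 = ((¼)*(-11 + 5 + 3)/(-3))*94 = ((¼)*(-⅓)*(-3))*94 = (¼)*94 = 47/2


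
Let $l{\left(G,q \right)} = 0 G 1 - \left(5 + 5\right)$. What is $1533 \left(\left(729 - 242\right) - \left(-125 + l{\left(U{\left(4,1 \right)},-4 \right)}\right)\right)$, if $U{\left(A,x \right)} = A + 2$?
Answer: $953526$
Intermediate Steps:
$U{\left(A,x \right)} = 2 + A$
$l{\left(G,q \right)} = -10$ ($l{\left(G,q \right)} = 0 \cdot 1 - 10 = 0 - 10 = -10$)
$1533 \left(\left(729 - 242\right) - \left(-125 + l{\left(U{\left(4,1 \right)},-4 \right)}\right)\right) = 1533 \left(\left(729 - 242\right) + \left(\left(-95 + 5\right) + \left(215 - -10\right)\right)\right) = 1533 \left(487 + \left(-90 + \left(215 + 10\right)\right)\right) = 1533 \left(487 + \left(-90 + 225\right)\right) = 1533 \left(487 + 135\right) = 1533 \cdot 622 = 953526$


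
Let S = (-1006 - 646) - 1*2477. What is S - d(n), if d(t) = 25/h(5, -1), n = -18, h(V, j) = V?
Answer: -4134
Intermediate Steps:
d(t) = 5 (d(t) = 25/5 = 25*(1/5) = 5)
S = -4129 (S = -1652 - 2477 = -4129)
S - d(n) = -4129 - 1*5 = -4129 - 5 = -4134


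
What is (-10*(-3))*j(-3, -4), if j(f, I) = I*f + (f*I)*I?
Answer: -1080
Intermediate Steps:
j(f, I) = I*f + f*I**2 (j(f, I) = I*f + (I*f)*I = I*f + f*I**2)
(-10*(-3))*j(-3, -4) = (-10*(-3))*(-4*(-3)*(1 - 4)) = 30*(-4*(-3)*(-3)) = 30*(-36) = -1080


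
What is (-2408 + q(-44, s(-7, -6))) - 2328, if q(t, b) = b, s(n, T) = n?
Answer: -4743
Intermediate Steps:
(-2408 + q(-44, s(-7, -6))) - 2328 = (-2408 - 7) - 2328 = -2415 - 2328 = -4743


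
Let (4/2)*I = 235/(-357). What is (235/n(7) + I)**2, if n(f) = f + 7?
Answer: 34515625/127449 ≈ 270.82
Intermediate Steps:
n(f) = 7 + f
I = -235/714 (I = (235/(-357))/2 = (235*(-1/357))/2 = (1/2)*(-235/357) = -235/714 ≈ -0.32913)
(235/n(7) + I)**2 = (235/(7 + 7) - 235/714)**2 = (235/14 - 235/714)**2 = (5875/357)**2 = 34515625/127449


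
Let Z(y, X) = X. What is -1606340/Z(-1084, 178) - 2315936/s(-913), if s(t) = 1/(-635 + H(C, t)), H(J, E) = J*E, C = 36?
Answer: 6905580735742/89 ≈ 7.7591e+10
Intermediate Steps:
H(J, E) = E*J
s(t) = 1/(-635 + 36*t) (s(t) = 1/(-635 + t*36) = 1/(-635 + 36*t))
-1606340/Z(-1084, 178) - 2315936/s(-913) = -1606340/178 - 2315936/(1/(-635 + 36*(-913))) = -1606340*1/178 - 2315936/(1/(-635 - 32868)) = -803170/89 - 2315936/(1/(-33503)) = -803170/89 - 2315936/(-1/33503) = -803170/89 - 2315936*(-33503) = -803170/89 + 77590803808 = 6905580735742/89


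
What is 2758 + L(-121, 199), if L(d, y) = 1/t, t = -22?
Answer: 60675/22 ≈ 2758.0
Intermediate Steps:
L(d, y) = -1/22 (L(d, y) = 1/(-22) = -1/22)
2758 + L(-121, 199) = 2758 - 1/22 = 60675/22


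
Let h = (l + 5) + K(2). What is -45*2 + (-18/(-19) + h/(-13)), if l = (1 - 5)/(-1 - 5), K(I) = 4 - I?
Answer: -66425/741 ≈ -89.642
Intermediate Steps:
l = ⅔ (l = -4/(-6) = -4*(-⅙) = ⅔ ≈ 0.66667)
h = 23/3 (h = (⅔ + 5) + (4 - 1*2) = 17/3 + (4 - 2) = 17/3 + 2 = 23/3 ≈ 7.6667)
-45*2 + (-18/(-19) + h/(-13)) = -45*2 + (-18/(-19) + (23/3)/(-13)) = -90 + (-18*(-1/19) + (23/3)*(-1/13)) = -90 + (18/19 - 23/39) = -90 + 265/741 = -66425/741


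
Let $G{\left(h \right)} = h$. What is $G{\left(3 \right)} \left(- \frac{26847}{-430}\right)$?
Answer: $\frac{80541}{430} \approx 187.3$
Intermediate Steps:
$G{\left(3 \right)} \left(- \frac{26847}{-430}\right) = 3 \left(- \frac{26847}{-430}\right) = 3 \left(\left(-26847\right) \left(- \frac{1}{430}\right)\right) = 3 \cdot \frac{26847}{430} = \frac{80541}{430}$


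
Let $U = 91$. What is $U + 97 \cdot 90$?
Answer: $8821$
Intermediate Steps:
$U + 97 \cdot 90 = 91 + 97 \cdot 90 = 91 + 8730 = 8821$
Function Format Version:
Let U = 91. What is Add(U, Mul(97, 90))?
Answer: 8821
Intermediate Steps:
Add(U, Mul(97, 90)) = Add(91, Mul(97, 90)) = Add(91, 8730) = 8821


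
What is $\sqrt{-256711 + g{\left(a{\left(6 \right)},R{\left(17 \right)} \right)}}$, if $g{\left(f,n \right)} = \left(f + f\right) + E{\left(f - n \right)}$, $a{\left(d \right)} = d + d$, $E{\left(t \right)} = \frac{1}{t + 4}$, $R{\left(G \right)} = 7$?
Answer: $\frac{i \sqrt{2310182}}{3} \approx 506.64 i$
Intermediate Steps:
$E{\left(t \right)} = \frac{1}{4 + t}$
$a{\left(d \right)} = 2 d$
$g{\left(f,n \right)} = \frac{1}{4 + f - n} + 2 f$ ($g{\left(f,n \right)} = \left(f + f\right) + \frac{1}{4 + \left(f - n\right)} = 2 f + \frac{1}{4 + f - n} = \frac{1}{4 + f - n} + 2 f$)
$\sqrt{-256711 + g{\left(a{\left(6 \right)},R{\left(17 \right)} \right)}} = \sqrt{-256711 + \frac{1 + 2 \cdot 2 \cdot 6 \left(4 + 2 \cdot 6 - 7\right)}{4 + 2 \cdot 6 - 7}} = \sqrt{-256711 + \frac{1 + 2 \cdot 12 \left(4 + 12 - 7\right)}{4 + 12 - 7}} = \sqrt{-256711 + \frac{1 + 2 \cdot 12 \cdot 9}{9}} = \sqrt{-256711 + \frac{1 + 216}{9}} = \sqrt{-256711 + \frac{1}{9} \cdot 217} = \sqrt{-256711 + \frac{217}{9}} = \sqrt{- \frac{2310182}{9}} = \frac{i \sqrt{2310182}}{3}$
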